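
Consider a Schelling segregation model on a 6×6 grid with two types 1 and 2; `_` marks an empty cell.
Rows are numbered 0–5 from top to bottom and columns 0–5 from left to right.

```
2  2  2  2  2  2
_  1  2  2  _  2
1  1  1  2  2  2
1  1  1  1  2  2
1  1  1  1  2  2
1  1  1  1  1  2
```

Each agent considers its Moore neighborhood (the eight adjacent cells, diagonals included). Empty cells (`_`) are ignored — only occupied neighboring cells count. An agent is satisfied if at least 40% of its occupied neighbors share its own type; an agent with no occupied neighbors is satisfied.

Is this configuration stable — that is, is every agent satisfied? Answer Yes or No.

Yes

(0,0)2 1/2 ok
(0,1)2 3/4 ok
(0,2)2 4/5 ok
(0,3)2 4/4 ok
(0,4)2 4/4 ok
(0,5)2 2/2 ok
(1,1)1 3/7 ok
(1,2)2 5/8 ok
(1,3)2 6/7 ok
(1,5)2 4/4 ok
(2,0)1 4/4 ok
(2,1)1 6/7 ok
(2,2)1 5/8 ok
(2,3)2 4/7 ok
(2,4)2 6/7 ok
(2,5)2 4/4 ok
(3,0)1 5/5 ok
(3,1)1 8/8 ok
(3,2)1 7/8 ok
(3,3)1 4/8 ok
(3,4)2 6/8 ok
(3,5)2 5/5 ok
(4,0)1 5/5 ok
(4,1)1 8/8 ok
(4,2)1 8/8 ok
(4,3)1 6/8 ok
(4,4)2 4/8 ok
(4,5)2 4/5 ok
(5,0)1 3/3 ok
(5,1)1 5/5 ok
(5,2)1 5/5 ok
(5,3)1 4/5 ok
(5,4)1 2/5 ok
(5,5)2 2/3 ok
All meet the threshold, so the configuration is stable.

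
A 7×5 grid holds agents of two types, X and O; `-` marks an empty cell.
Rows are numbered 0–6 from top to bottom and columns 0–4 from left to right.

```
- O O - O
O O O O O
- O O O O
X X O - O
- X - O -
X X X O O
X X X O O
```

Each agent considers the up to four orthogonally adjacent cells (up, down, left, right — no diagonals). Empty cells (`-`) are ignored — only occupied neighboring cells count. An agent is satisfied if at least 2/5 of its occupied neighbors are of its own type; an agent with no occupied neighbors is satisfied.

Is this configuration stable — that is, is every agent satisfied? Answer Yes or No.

(0,1)O 2/2 satisfied
(0,2)O 2/2 satisfied
(0,4)O 1/1 satisfied
(1,0)O 1/1 satisfied
(1,1)O 4/4 satisfied
(1,2)O 4/4 satisfied
(1,3)O 3/3 satisfied
(1,4)O 3/3 satisfied
(2,1)O 2/3 satisfied
(2,2)O 4/4 satisfied
(2,3)O 3/3 satisfied
(2,4)O 3/3 satisfied
(3,0)X 1/1 satisfied
(3,1)X 2/4 satisfied
(3,2)O 1/2 satisfied
(3,4)O 1/1 satisfied
(4,1)X 2/2 satisfied
(4,3)O 1/1 satisfied
(5,0)X 2/2 satisfied
(5,1)X 4/4 satisfied
(5,2)X 2/3 satisfied
(5,3)O 3/4 satisfied
(5,4)O 2/2 satisfied
(6,0)X 2/2 satisfied
(6,1)X 3/3 satisfied
(6,2)X 2/3 satisfied
(6,3)O 2/3 satisfied
(6,4)O 2/2 satisfied
All meet the threshold, so the configuration is stable.

Yes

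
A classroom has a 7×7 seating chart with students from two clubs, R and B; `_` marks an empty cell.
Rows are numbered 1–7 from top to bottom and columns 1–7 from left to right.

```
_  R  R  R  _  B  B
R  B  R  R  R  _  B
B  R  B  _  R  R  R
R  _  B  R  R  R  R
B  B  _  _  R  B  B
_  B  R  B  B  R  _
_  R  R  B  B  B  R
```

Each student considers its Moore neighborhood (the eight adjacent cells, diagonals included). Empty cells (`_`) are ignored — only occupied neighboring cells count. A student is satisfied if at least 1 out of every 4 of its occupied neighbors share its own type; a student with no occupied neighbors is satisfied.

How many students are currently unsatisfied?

0

(1,2)R 3/4 ✓
(1,3)R 4/5 ✓
(1,4)R 4/4 ✓
(1,6)B 2/3 ✓
(1,7)B 2/2 ✓
(2,1)R 2/4 ✓
(2,2)B 2/7 ✓
(2,3)R 5/7 ✓
(2,4)R 5/6 ✓
(2,5)R 4/5 ✓
(2,7)B 2/4 ✓
(3,1)B 1/4 ✓
(3,2)R 3/7 ✓
(3,3)B 2/6 ✓
(3,5)R 6/6 ✓
(3,6)R 6/7 ✓
(3,7)R 3/4 ✓
(4,1)R 1/4 ✓
(4,3)B 2/4 ✓
(4,4)R 3/5 ✓
(4,5)R 5/6 ✓
(4,6)R 6/8 ✓
(4,7)R 3/5 ✓
(5,1)B 2/3 ✓
(5,2)B 3/5 ✓
(5,5)R 4/7 ✓
(5,6)B 2/7 ✓
(5,7)B 1/4 ✓
(6,2)B 2/5 ✓
(6,3)R 2/6 ✓
(6,4)B 3/6 ✓
(6,5)B 5/7 ✓
(6,6)R 2/7 ✓
(7,2)R 2/3 ✓
(7,3)R 2/5 ✓
(7,4)B 3/5 ✓
(7,5)B 4/5 ✓
(7,6)B 2/4 ✓
(7,7)R 1/2 ✓
Every one meets the threshold.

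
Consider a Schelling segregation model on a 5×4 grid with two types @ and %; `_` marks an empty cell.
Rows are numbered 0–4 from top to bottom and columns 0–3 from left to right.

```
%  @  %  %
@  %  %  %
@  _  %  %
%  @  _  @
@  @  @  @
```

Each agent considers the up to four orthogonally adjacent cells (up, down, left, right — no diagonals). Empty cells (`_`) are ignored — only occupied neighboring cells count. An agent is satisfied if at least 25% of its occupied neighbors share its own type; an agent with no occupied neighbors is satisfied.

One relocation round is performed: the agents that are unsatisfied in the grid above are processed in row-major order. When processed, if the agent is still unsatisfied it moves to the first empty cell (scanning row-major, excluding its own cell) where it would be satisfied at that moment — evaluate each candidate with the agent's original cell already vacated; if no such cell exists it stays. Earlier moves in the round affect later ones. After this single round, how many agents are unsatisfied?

0

Initially unsatisfied (in order): (0,0), (0,1), (3,0).
  (0,0) → (2,1).
  (0,1) → (0,0).
  (3,0) → (0,1).
Resulting grid:
@ % % %
@ % % %
@ % % %
_ @ _ @
@ @ @ @
All satisfied now.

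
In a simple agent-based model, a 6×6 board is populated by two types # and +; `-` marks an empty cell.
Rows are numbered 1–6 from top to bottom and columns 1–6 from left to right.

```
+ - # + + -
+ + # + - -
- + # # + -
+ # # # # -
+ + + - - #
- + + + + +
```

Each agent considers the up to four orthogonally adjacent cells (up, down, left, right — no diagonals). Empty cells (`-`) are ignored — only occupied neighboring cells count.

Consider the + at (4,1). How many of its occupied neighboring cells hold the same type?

1

Occupied neighbors of (4,1): (5,1)=+, (4,2)=#.
Same type (+): 1 of 2.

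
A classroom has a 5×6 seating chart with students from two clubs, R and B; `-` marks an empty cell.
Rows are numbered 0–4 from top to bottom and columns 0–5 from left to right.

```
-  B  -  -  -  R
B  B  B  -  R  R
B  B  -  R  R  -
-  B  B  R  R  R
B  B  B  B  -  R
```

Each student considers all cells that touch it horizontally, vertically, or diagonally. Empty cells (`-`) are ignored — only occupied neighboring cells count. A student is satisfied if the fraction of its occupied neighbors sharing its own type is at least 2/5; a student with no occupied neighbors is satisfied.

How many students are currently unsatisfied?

0

Row 0: (0,1)B 3/3 ok · (0,5)R 2/2 ok
Row 1: (1,0)B 4/4 ok · (1,1)B 5/5 ok · (1,2)B 3/4 ok · (1,4)R 4/4 ok · (1,5)R 3/3 ok
Row 2: (2,0)B 4/4 ok · (2,1)B 6/6 ok · (2,3)R 4/6 ok · (2,4)R 6/6 ok
Row 3: (3,1)B 6/6 ok · (3,2)B 5/7 ok · (3,3)R 3/6 ok · (3,4)R 5/6 ok · (3,5)R 3/3 ok
Row 4: (4,0)B 2/2 ok · (4,1)B 4/4 ok · (4,2)B 4/5 ok · (4,3)B 2/4 ok · (4,5)R 2/2 ok
Every one meets the threshold.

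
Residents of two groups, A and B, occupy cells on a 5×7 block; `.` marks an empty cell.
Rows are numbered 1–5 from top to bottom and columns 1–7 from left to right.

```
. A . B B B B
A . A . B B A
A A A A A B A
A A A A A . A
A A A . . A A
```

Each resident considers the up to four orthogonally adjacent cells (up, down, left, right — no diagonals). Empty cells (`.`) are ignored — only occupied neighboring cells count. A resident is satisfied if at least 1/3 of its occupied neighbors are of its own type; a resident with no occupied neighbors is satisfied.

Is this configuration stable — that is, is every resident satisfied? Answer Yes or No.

Row 1: (1,2)A 0/0 ok · (1,4)B 1/1 ok · (1,5)B 3/3 ok · (1,6)B 3/3 ok · (1,7)B 1/2 ok
Row 2: (2,1)A 1/1 ok · (2,3)A 1/1 ok · (2,5)B 2/3 ok · (2,6)B 3/4 ok · (2,7)A 1/3 ok
Row 3: (3,1)A 3/3 ok · (3,2)A 3/3 ok · (3,3)A 4/4 ok · (3,4)A 3/3 ok · (3,5)A 2/4 ok · (3,6)B 1/3 ok · (3,7)A 2/3 ok
Row 4: (4,1)A 3/3 ok · (4,2)A 4/4 ok · (4,3)A 4/4 ok · (4,4)A 3/3 ok · (4,5)A 2/2 ok · (4,7)A 2/2 ok
Row 5: (5,1)A 2/2 ok · (5,2)A 3/3 ok · (5,3)A 2/2 ok · (5,6)A 1/1 ok · (5,7)A 2/2 ok
All meet the threshold, so the configuration is stable.

Yes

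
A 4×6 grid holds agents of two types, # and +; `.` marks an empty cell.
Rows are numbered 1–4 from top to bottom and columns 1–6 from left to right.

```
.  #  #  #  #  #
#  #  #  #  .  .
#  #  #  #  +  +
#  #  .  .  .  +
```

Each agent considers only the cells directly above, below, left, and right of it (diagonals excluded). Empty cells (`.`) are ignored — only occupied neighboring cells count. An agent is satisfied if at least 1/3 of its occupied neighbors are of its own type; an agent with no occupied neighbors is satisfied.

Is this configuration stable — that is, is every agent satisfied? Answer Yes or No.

Yes

Row 1: (1,2)# 2/2 ok · (1,3)# 3/3 ok · (1,4)# 3/3 ok · (1,5)# 2/2 ok · (1,6)# 1/1 ok
Row 2: (2,1)# 2/2 ok · (2,2)# 4/4 ok · (2,3)# 4/4 ok · (2,4)# 3/3 ok
Row 3: (3,1)# 3/3 ok · (3,2)# 4/4 ok · (3,3)# 3/3 ok · (3,4)# 2/3 ok · (3,5)+ 1/2 ok · (3,6)+ 2/2 ok
Row 4: (4,1)# 2/2 ok · (4,2)# 2/2 ok · (4,6)+ 1/1 ok
All meet the threshold, so the configuration is stable.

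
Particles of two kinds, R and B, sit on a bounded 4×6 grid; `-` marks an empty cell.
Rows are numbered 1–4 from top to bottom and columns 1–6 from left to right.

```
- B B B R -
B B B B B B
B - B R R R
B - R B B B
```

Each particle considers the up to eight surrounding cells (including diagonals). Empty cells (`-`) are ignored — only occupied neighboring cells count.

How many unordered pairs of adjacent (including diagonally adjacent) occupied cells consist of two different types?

Scan each occupied cell's neighbors to the right and below (and the two forward diagonals) so each pair is counted once.
From row 1: 4 unlike of 15 pairs (running 4/15).
From row 2: 8 unlike of 18 pairs (running 12/33).
From row 3: 9 unlike of 14 pairs (running 21/47).
From row 4: 1 unlike of 3 pairs (running 22/50).
Total adjacent occupied pairs: 50; unlike-type pairs: 22.

22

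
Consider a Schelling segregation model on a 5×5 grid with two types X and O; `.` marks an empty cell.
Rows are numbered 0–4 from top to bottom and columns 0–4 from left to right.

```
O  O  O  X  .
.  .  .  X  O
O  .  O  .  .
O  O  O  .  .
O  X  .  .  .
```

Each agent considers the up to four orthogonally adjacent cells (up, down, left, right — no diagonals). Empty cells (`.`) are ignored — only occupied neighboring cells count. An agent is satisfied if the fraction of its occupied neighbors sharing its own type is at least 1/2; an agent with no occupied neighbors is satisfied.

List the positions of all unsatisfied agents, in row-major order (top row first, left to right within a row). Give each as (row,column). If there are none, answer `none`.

(1,4), (4,1)

Row 0: (0,0)O 1/1 ✓ · (0,1)O 2/2 ✓ · (0,2)O 1/2 ✓ · (0,3)X 1/2 ✓
Row 1: (1,3)X 1/2 ✓ · (1,4)O 0/1 ✗
Row 2: (2,0)O 1/1 ✓ · (2,2)O 1/1 ✓
Row 3: (3,0)O 3/3 ✓ · (3,1)O 2/3 ✓ · (3,2)O 2/2 ✓
Row 4: (4,0)O 1/2 ✓ · (4,1)X 0/2 ✗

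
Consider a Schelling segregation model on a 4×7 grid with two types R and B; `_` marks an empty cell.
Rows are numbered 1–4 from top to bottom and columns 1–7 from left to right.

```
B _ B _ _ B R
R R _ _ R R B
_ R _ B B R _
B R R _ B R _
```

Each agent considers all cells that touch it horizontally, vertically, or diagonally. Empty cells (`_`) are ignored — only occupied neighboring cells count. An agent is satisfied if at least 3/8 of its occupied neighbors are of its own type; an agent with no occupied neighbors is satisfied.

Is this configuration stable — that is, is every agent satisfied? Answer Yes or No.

No

(1,1)B 0/2 ✗
(1,3)B 0/1 ✗
(1,6)B 1/4 ✗
(1,7)R 1/3 ✗
(2,1)R 2/3 ✓
(2,2)R 2/4 ✓
(2,5)R 2/5 ✓
(2,6)R 3/6 ✓
(2,7)B 1/4 ✗
(3,2)R 4/5 ✓
(3,4)B 2/4 ✓
(3,5)B 2/6 ✗
(3,6)R 3/6 ✓
(4,1)B 0/2 ✗
(4,2)R 2/3 ✓
(4,3)R 2/3 ✓
(4,5)B 2/4 ✓
(4,6)R 1/3 ✗
For instance (1,1) has only 0/2 same-type neighbors, below 3/8.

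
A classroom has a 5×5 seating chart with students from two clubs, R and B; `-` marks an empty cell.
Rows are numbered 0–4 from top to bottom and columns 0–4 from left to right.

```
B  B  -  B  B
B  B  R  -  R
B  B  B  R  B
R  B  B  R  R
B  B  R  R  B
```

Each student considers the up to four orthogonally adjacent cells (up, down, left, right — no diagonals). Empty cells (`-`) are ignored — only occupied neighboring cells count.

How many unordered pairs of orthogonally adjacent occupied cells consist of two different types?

15

Scan each occupied cell's neighbors to the right and below so each pair is counted once.
From row 0: 1 unlike of 5 pairs (running 1/5).
From row 1: 3 unlike of 6 pairs (running 4/11).
From row 2: 4 unlike of 9 pairs (running 8/20).
From row 3: 5 unlike of 9 pairs (running 13/29).
From row 4: 2 unlike of 4 pairs (running 15/33).
Total adjacent occupied pairs: 33; unlike-type pairs: 15.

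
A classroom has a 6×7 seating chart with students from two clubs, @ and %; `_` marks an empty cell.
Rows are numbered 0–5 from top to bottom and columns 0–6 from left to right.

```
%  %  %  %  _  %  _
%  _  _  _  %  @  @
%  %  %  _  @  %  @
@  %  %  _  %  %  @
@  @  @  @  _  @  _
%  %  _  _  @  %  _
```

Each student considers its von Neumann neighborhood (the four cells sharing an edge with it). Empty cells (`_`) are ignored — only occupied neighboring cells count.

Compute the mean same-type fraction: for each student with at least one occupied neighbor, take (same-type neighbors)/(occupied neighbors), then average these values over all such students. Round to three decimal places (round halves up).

(0,0)% 2/2
(0,1)% 2/2
(0,2)% 2/2
(0,3)% 1/1
(0,5)% 0/1
(1,0)% 2/2
(1,4)% 0/2
(1,5)@ 1/4
(1,6)@ 2/2
(2,0)% 2/3
(2,1)% 3/3
(2,2)% 2/2
(2,4)@ 0/3
(2,5)% 1/4
(2,6)@ 2/3
(3,0)@ 1/3
(3,1)% 2/4
(3,2)% 2/3
(3,4)% 1/2
(3,5)% 2/4
(3,6)@ 1/2
(4,0)@ 2/3
(4,1)@ 2/4
(4,2)@ 2/3
(4,3)@ 1/1
(4,5)@ 0/2
(5,0)% 1/2
(5,1)% 1/2
(5,4)@ 0/1
(5,5)% 0/2
Sum over 30 students: 2/2 + 2/2 + 2/2 + 1/1 + 0/1 + 2/2 + 0/2 + 1/4 + 2/2 + 2/3 + 3/3 + 2/2 + 0/3 + 1/4 + 2/3 + 1/3 + 2/4 + 2/3 + 1/2 + 2/4 + 1/2 + 2/3 + 2/4 + 2/3 + 1/1 + 0/2 + 1/2 + 1/2 + 0/1 + 0/2 = 50/3; mean = 50/3 ÷ 30 = 5/9 = 0.555555… → 0.556.

0.556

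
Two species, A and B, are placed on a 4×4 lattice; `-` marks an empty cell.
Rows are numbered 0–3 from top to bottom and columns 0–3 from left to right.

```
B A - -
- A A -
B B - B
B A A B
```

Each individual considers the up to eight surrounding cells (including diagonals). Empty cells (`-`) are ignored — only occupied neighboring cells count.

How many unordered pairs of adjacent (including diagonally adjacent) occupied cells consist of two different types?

12

Scan each occupied cell's neighbors to the right and below (and the two forward diagonals) so each pair is counted once.
From row 0: 2 unlike of 4 pairs (running 2/4).
From row 1: 4 unlike of 5 pairs (running 6/9).
From row 2: 4 unlike of 8 pairs (running 10/17).
From row 3: 2 unlike of 3 pairs (running 12/20).
Total adjacent occupied pairs: 20; unlike-type pairs: 12.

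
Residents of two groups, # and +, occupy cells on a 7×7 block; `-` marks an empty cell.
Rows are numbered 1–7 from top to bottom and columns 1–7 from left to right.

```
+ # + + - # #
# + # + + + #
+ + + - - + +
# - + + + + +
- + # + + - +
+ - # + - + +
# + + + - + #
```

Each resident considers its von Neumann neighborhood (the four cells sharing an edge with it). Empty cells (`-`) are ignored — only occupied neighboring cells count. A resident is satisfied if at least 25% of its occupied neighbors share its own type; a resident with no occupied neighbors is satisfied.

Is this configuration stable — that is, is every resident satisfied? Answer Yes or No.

No

(1,1)+ 0/2 ✗
(1,2)# 0/3 ✗
(1,3)+ 1/3 ✓
(1,4)+ 2/2 ✓
(1,6)# 1/2 ✓
(1,7)# 2/2 ✓
(2,1)# 0/3 ✗
(2,2)+ 1/4 ✓
(2,3)# 0/4 ✗
(2,4)+ 2/3 ✓
(2,5)+ 2/2 ✓
(2,6)+ 2/4 ✓
(2,7)# 1/3 ✓
(3,1)+ 1/3 ✓
(3,2)+ 3/3 ✓
(3,3)+ 2/3 ✓
(3,6)+ 3/3 ✓
(3,7)+ 2/3 ✓
(4,1)# 0/1 ✗
(4,3)+ 2/3 ✓
(4,4)+ 3/3 ✓
(4,5)+ 3/3 ✓
(4,6)+ 3/3 ✓
(4,7)+ 3/3 ✓
(5,2)+ 0/1 ✗
(5,3)# 1/4 ✓
(5,4)+ 3/4 ✓
(5,5)+ 2/2 ✓
(5,7)+ 2/2 ✓
(6,1)+ 0/1 ✗
(6,3)# 1/3 ✓
(6,4)+ 2/3 ✓
(6,6)+ 2/2 ✓
(6,7)+ 2/3 ✓
(7,1)# 0/2 ✗
(7,2)+ 1/2 ✓
(7,3)+ 2/3 ✓
(7,4)+ 2/2 ✓
(7,6)+ 1/2 ✓
(7,7)# 0/2 ✗
For instance (1,1) has only 0/2 same-type neighbors, below 1/4.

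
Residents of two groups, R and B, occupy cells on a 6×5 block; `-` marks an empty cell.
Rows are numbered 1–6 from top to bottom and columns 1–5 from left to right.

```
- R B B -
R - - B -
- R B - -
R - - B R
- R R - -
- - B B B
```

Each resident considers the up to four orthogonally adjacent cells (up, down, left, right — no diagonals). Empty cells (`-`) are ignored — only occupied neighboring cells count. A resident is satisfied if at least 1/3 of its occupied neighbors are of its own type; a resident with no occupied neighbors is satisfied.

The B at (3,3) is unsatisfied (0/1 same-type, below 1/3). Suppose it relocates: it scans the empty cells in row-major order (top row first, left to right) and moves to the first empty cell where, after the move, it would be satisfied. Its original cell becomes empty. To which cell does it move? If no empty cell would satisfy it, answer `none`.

Vacating (3,3). Empty cells in order:
  (1,1): 0/2 same-type → still unsatisfied.
  (1,5): 1/1 same-type → satisfied — stop here.

(1,5)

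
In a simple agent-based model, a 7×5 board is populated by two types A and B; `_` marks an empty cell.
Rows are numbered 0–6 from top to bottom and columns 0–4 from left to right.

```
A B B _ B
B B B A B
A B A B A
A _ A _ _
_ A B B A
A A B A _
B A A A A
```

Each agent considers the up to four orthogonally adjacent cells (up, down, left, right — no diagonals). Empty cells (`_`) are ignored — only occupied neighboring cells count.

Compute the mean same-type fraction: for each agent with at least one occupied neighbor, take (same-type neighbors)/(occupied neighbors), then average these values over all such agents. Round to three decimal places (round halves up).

0.474

(0,0)A 0/2
(0,1)B 2/3
(0,2)B 2/2
(0,4)B 1/1
(1,0)B 1/3
(1,1)B 4/4
(1,2)B 2/4
(1,3)A 0/3
(1,4)B 1/3
(2,0)A 1/3
(2,1)B 1/3
(2,2)A 1/4
(2,3)B 0/3
(2,4)A 0/2
(3,0)A 1/1
(3,2)A 1/2
(4,1)A 1/2
(4,2)B 2/4
(4,3)B 1/3
(4,4)A 0/1
(5,0)A 1/2
(5,1)A 3/4
(5,2)B 1/4
(5,3)A 1/3
(6,0)B 0/2
(6,1)A 2/3
(6,2)A 2/3
(6,3)A 3/3
(6,4)A 1/1
Sum over 29 agents: 0/2 + 2/3 + 2/2 + 1/1 + 1/3 + 4/4 + 2/4 + 0/3 + 1/3 + 1/3 + 1/3 + 1/4 + 0/3 + 0/2 + 1/1 + 1/2 + 1/2 + 2/4 + 1/3 + 0/1 + 1/2 + 3/4 + 1/4 + 1/3 + 0/2 + 2/3 + 2/3 + 3/3 + 1/1 = 55/4; mean = 55/4 ÷ 29 = 55/116 = 0.474137… → 0.474.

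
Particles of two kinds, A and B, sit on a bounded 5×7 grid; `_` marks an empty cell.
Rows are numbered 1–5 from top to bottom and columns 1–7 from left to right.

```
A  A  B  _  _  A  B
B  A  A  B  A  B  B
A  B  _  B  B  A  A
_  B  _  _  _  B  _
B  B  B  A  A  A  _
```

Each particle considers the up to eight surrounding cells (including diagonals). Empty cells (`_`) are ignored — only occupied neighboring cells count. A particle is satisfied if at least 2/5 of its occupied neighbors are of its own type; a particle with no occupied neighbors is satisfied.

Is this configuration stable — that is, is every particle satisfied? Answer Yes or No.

No

Row 1: (1,1)A 2/3 ok · (1,2)A 3/5 ok · (1,3)B 1/4 unhappy · (1,6)A 1/4 unhappy · (1,7)B 2/3 ok
Row 2: (2,1)B 1/5 unhappy · (2,2)A 4/7 ok · (2,3)A 2/6 unhappy · (2,4)B 3/5 ok · (2,5)A 2/6 unhappy · (2,6)B 3/7 ok · (2,7)B 2/5 ok
Row 3: (3,1)A 1/4 unhappy · (3,2)B 2/5 ok · (3,4)B 2/4 ok · (3,5)B 4/6 ok · (3,6)A 2/6 unhappy · (3,7)A 1/4 unhappy
Row 4: (4,2)B 4/5 ok · (4,6)B 1/5 unhappy
Row 5: (5,1)B 2/2 ok · (5,2)B 3/3 ok · (5,3)B 2/3 ok · (5,4)A 1/2 ok · (5,5)A 2/3 ok · (5,6)A 1/2 ok
For instance (1,3) has only 1/4 same-type neighbors, below 2/5.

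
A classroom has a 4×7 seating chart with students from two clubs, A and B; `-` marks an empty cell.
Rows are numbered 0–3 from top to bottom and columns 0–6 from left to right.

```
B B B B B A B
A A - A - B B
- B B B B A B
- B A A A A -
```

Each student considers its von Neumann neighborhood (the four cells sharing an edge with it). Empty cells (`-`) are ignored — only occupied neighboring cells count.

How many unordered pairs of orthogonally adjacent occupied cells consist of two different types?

Scan each occupied cell's neighbors to the right and below so each pair is counted once.
Row 0: B(0,0)–B(0,1)= B(0,0)–A(1,0)≠ B(0,1)–B(0,2)= B(0,1)–A(1,1)≠ B(0,2)–B(0,3)= B(0,3)–B(0,4)= B(0,3)–A(1,3)≠ B(0,4)–A(0,5)≠ A(0,5)–B(0,6)≠ A(0,5)–B(1,5)≠ B(0,6)–B(1,6)=  → 6/11 unlike.
Row 1: A(1,0)–A(1,1)= A(1,1)–B(2,1)≠ A(1,3)–B(2,3)≠ B(1,5)–B(1,6)= B(1,5)–A(2,5)≠ B(1,6)–B(2,6)=  → 3/6 unlike.
Row 2: B(2,1)–B(2,2)= B(2,1)–B(3,1)= B(2,2)–B(2,3)= B(2,2)–A(3,2)≠ B(2,3)–B(2,4)= B(2,3)–A(3,3)≠ B(2,4)–A(2,5)≠ B(2,4)–A(3,4)≠ A(2,5)–B(2,6)≠ A(2,5)–A(3,5)=  → 5/10 unlike.
Row 3: B(3,1)–A(3,2)≠ A(3,2)–A(3,3)= A(3,3)–A(3,4)= A(3,4)–A(3,5)=  → 1/4 unlike.
Total adjacent occupied pairs: 31; unlike-type pairs: 15.

15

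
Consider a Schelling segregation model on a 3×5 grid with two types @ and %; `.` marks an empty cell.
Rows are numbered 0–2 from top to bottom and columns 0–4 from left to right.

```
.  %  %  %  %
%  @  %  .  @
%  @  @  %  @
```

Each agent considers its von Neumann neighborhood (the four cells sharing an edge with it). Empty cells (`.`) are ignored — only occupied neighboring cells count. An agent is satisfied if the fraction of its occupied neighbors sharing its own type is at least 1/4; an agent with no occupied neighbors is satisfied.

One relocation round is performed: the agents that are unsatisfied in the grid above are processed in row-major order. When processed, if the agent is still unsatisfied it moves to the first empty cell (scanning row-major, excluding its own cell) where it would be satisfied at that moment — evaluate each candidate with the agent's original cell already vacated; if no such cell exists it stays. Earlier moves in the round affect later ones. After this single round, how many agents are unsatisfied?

0

Initially unsatisfied (in order): (2,3).
  (2,3) → (0,0).
Resulting grid:
% % % % %
% @ % . @
% @ @ . @
All satisfied now.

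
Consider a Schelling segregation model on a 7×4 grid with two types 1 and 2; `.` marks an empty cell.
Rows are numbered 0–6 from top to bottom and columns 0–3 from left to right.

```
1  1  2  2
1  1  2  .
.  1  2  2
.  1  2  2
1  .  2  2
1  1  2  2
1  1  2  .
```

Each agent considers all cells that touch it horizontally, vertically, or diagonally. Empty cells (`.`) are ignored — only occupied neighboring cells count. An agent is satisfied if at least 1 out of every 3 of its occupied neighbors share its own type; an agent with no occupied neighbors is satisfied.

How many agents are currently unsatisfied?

0

(0,0)1 3/3 ✓
(0,1)1 3/5 ✓
(0,2)2 2/4 ✓
(0,3)2 2/2 ✓
(1,0)1 4/4 ✓
(1,1)1 4/7 ✓
(1,2)2 4/7 ✓
(2,1)1 3/6 ✓
(2,2)2 4/7 ✓
(2,3)2 4/4 ✓
(3,1)1 2/5 ✓
(3,2)2 5/7 ✓
(3,3)2 5/5 ✓
(4,0)1 3/3 ✓
(4,2)2 5/7 ✓
(4,3)2 5/5 ✓
(5,0)1 4/4 ✓
(5,1)1 4/7 ✓
(5,2)2 4/6 ✓
(5,3)2 4/4 ✓
(6,0)1 3/3 ✓
(6,1)1 3/5 ✓
(6,2)2 2/4 ✓
Every one meets the threshold.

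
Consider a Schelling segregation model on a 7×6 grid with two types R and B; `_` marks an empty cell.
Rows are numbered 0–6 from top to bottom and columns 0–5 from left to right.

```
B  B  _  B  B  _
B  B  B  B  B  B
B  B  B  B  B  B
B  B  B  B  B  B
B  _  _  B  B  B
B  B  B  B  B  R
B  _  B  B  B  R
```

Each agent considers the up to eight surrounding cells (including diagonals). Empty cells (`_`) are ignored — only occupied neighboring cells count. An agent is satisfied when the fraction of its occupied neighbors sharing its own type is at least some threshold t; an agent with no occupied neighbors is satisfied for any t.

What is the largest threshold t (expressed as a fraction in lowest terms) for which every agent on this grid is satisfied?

1/5

Row 0: (0,0)B 3/3 · (0,1)B 4/4 · (0,3)B 4/4 · (0,4)B 4/4
Row 1: (1,0)B 5/5 · (1,1)B 7/7 · (1,2)B 7/7 · (1,3)B 7/7 · (1,4)B 7/7 · (1,5)B 4/4
Row 2: (2,0)B 5/5 · (2,1)B 8/8 · (2,2)B 8/8 · (2,3)B 8/8 · (2,4)B 8/8 · (2,5)B 5/5
Row 3: (3,0)B 4/4 · (3,1)B 6/6 · (3,2)B 6/6 · (3,3)B 7/7 · (3,4)B 8/8 · (3,5)B 5/5
Row 4: (4,0)B 4/4 · (4,3)B 7/7 · (4,4)B 7/8 · (4,5)B 4/5
Row 5: (5,0)B 3/3 · (5,1)B 5/5 · (5,2)B 5/5 · (5,3)B 7/7 · (5,4)B 6/8 · (5,5)R 1/5
Row 6: (6,0)B 2/2 · (6,2)B 4/4 · (6,3)B 5/5 · (6,4)B 3/5 · (6,5)R 1/3
The smallest same-type fraction is 1/5 at (5,5), which reduces to 1/5. Any threshold above that leaves this agent unsatisfied.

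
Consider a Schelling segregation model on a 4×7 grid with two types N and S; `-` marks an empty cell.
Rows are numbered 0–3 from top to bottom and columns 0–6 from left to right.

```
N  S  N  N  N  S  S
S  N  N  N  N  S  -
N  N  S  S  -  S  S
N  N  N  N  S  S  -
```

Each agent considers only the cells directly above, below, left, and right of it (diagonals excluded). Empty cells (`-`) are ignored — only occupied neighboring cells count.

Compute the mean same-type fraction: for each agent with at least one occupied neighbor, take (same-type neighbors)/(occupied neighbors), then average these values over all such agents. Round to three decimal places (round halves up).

0.633

(0,0)N 0/2
(0,1)S 0/3
(0,2)N 2/3
(0,3)N 3/3
(0,4)N 2/3
(0,5)S 2/3
(0,6)S 1/1
(1,0)S 0/3
(1,1)N 2/4
(1,2)N 3/4
(1,3)N 3/4
(1,4)N 2/3
(1,5)S 2/3
(2,0)N 2/3
(2,1)N 3/4
(2,2)S 1/4
(2,3)S 1/3
(2,5)S 3/3
(2,6)S 1/1
(3,0)N 2/2
(3,1)N 3/3
(3,2)N 2/3
(3,3)N 1/3
(3,4)S 1/2
(3,5)S 2/2
Sum over 25 agents: 0/2 + 0/3 + 2/3 + 3/3 + 2/3 + 2/3 + 1/1 + 0/3 + 2/4 + 3/4 + 3/4 + 2/3 + 2/3 + 2/3 + 3/4 + 1/4 + 1/3 + 3/3 + 1/1 + 2/2 + 3/3 + 2/3 + 1/3 + 1/2 + 2/2 = 95/6; mean = 95/6 ÷ 25 = 19/30 = 0.633333… → 0.633.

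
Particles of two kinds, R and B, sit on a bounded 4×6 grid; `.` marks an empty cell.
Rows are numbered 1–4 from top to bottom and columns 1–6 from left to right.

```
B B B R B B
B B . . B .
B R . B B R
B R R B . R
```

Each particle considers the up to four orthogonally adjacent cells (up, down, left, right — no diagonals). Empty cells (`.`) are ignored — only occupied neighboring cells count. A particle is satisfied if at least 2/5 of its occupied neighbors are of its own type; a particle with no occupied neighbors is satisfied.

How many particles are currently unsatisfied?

Row 1: (1,1)B 2/2 ✓ · (1,2)B 3/3 ✓ · (1,3)B 1/2 ✓ · (1,4)R 0/2 ✗ · (1,5)B 2/3 ✓ · (1,6)B 1/1 ✓
Row 2: (2,1)B 3/3 ✓ · (2,2)B 2/3 ✓ · (2,5)B 2/2 ✓
Row 3: (3,1)B 2/3 ✓ · (3,2)R 1/3 ✗ · (3,4)B 2/2 ✓ · (3,5)B 2/3 ✓ · (3,6)R 1/2 ✓
Row 4: (4,1)B 1/2 ✓ · (4,2)R 2/3 ✓ · (4,3)R 1/2 ✓ · (4,4)B 1/2 ✓ · (4,6)R 1/1 ✓
Unsatisfied: (1,4), (3,2) — 2 in total.

2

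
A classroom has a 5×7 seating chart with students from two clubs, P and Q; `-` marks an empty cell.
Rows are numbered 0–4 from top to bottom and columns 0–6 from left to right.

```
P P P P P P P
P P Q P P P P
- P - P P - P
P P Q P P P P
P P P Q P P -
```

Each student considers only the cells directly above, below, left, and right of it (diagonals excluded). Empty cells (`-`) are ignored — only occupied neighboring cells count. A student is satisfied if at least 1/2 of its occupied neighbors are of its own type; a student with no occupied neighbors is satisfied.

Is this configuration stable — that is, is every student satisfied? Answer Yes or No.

No

Row 0: (0,0)P 2/2 ok · (0,1)P 3/3 ok · (0,2)P 2/3 ok · (0,3)P 3/3 ok · (0,4)P 3/3 ok · (0,5)P 3/3 ok · (0,6)P 2/2 ok
Row 1: (1,0)P 2/2 ok · (1,1)P 3/4 ok · (1,2)Q 0/3 unhappy · (1,3)P 3/4 ok · (1,4)P 4/4 ok · (1,5)P 3/3 ok · (1,6)P 3/3 ok
Row 2: (2,1)P 2/2 ok · (2,3)P 3/3 ok · (2,4)P 3/3 ok · (2,6)P 2/2 ok
Row 3: (3,0)P 2/2 ok · (3,1)P 3/4 ok · (3,2)Q 0/3 unhappy · (3,3)P 2/4 ok · (3,4)P 4/4 ok · (3,5)P 3/3 ok · (3,6)P 2/2 ok
Row 4: (4,0)P 2/2 ok · (4,1)P 3/3 ok · (4,2)P 1/3 unhappy · (4,3)Q 0/3 unhappy · (4,4)P 2/3 ok · (4,5)P 2/2 ok
For instance (1,2) has only 0/3 same-type neighbors, below 1/2.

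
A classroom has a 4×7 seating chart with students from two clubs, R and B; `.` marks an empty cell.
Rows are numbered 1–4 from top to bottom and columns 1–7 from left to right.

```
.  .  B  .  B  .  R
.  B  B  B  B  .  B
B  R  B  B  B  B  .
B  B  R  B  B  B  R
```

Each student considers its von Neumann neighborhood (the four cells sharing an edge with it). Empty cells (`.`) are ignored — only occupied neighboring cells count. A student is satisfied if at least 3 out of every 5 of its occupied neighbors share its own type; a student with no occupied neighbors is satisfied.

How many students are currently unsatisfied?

9

Row 1: (1,3)B 1/1 ✓ · (1,5)B 1/1 ✓ · (1,7)R 0/1 ✗
Row 2: (2,2)B 1/2 ✗ · (2,3)B 4/4 ✓ · (2,4)B 3/3 ✓ · (2,5)B 3/3 ✓ · (2,7)B 0/1 ✗
Row 3: (3,1)B 1/2 ✗ · (3,2)R 0/4 ✗ · (3,3)B 2/4 ✗ · (3,4)B 4/4 ✓ · (3,5)B 4/4 ✓ · (3,6)B 2/2 ✓
Row 4: (4,1)B 2/2 ✓ · (4,2)B 1/3 ✗ · (4,3)R 0/3 ✗ · (4,4)B 2/3 ✓ · (4,5)B 3/3 ✓ · (4,6)B 2/3 ✓ · (4,7)R 0/1 ✗
Unsatisfied: (1,7), (2,2), (2,7), (3,1), (3,2), (3,3), (4,2), (4,3), (4,7) — 9 in total.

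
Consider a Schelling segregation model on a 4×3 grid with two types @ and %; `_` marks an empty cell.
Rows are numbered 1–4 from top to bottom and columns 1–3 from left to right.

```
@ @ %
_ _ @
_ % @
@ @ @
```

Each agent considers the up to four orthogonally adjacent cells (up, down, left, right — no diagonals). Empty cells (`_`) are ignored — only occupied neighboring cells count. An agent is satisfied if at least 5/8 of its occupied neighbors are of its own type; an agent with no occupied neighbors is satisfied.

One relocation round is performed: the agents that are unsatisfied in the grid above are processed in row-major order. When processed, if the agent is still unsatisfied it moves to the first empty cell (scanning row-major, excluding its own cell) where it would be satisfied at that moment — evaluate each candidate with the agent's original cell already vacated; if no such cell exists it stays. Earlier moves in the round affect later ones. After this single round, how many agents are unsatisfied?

2

Initially unsatisfied (in order): (1,2), (1,3), (2,3), (3,2).
  (1,2) → (2,1).
  (1,3): no empty cell satisfies it; stays.
  (2,3) → (3,1).
  (3,2): no empty cell satisfies it; stays.
Resulting grid:
@ _ %
@ _ _
@ % @
@ @ @
Unsatisfied now: (3,2), (3,3).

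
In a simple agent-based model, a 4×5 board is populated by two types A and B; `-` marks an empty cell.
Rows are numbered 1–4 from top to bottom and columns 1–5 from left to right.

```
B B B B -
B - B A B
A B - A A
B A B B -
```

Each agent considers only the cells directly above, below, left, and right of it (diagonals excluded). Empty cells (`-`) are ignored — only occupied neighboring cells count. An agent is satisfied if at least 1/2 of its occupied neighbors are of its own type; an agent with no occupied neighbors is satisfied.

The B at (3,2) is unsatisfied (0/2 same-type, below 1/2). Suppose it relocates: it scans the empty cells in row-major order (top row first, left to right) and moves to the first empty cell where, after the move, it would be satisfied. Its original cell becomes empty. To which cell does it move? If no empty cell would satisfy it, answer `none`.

(1,5)

Vacating (3,2). Empty cells in order:
  (1,5): 2/2 same-type → satisfied — stop here.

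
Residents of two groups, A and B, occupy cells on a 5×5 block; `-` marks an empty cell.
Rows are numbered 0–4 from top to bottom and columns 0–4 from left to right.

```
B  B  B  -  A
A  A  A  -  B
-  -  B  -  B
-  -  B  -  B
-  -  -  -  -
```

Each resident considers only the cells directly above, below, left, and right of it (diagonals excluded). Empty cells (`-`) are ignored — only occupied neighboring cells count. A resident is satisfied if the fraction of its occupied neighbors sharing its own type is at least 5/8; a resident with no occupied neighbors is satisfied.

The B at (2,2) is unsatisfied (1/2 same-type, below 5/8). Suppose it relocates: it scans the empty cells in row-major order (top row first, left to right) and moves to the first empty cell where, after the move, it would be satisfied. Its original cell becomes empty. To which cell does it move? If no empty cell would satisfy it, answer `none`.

Vacating (2,2). Empty cells in order:
  (0,3): 1/2 same-type → still unsatisfied.
  (1,3): 1/2 same-type → still unsatisfied.
  (2,0): 0/1 same-type → still unsatisfied.
  (2,1): 0/1 same-type → still unsatisfied.
  (2,3): 1/1 same-type → satisfied — stop here.

(2,3)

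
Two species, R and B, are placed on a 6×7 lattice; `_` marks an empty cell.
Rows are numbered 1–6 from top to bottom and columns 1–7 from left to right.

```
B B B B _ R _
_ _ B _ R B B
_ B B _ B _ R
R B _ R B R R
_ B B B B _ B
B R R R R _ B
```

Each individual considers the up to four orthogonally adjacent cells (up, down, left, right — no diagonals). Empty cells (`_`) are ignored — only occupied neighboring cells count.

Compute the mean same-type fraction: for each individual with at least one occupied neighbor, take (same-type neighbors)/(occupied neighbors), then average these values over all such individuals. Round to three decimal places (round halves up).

Row 1: (1,1)B 1/1 · (1,2)B 2/2 · (1,3)B 3/3 · (1,4)B 1/1 · (1,6)R 0/1
Row 2: (2,3)B 2/2 · (2,5)R 0/2 · (2,6)B 1/3 · (2,7)B 1/2
Row 3: (3,2)B 2/2 · (3,3)B 2/2 · (3,5)B 1/2 · (3,7)R 1/2
Row 4: (4,1)R 0/1 · (4,2)B 2/3 · (4,4)R 0/2 · (4,5)B 2/4 · (4,6)R 1/2 · (4,7)R 2/3
Row 5: (5,2)B 2/3 · (5,3)B 2/3 · (5,4)B 2/4 · (5,5)B 2/3 · (5,7)B 1/2
Row 6: (6,1)B 0/1 · (6,2)R 1/3 · (6,3)R 2/3 · (6,4)R 2/3 · (6,5)R 1/2 · (6,7)B 1/1
Sum over 30 individuals: 1/1 + 2/2 + 3/3 + 1/1 + 0/1 + 2/2 + 0/2 + 1/3 + 1/2 + 2/2 + 2/2 + 1/2 + 1/2 + 0/1 + 2/3 + 0/2 + 2/4 + 1/2 + 2/3 + 2/3 + 2/3 + 2/4 + 2/3 + 1/2 + 0/1 + 1/3 + 2/3 + 2/3 + 1/2 + 1/1 = 52/3; mean = 52/3 ÷ 30 = 26/45 = 0.577777… → 0.578.

0.578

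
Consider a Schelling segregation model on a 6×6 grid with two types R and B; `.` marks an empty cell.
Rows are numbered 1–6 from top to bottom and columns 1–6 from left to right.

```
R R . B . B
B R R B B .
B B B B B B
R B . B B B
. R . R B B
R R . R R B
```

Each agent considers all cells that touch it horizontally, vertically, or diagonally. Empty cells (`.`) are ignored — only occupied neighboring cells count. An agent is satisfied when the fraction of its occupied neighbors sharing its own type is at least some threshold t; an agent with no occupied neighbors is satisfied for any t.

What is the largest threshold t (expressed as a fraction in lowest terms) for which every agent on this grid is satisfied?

1/4

Row 1: (1,1)R 2/3 · (1,2)R 3/4 · (1,4)B 2/3 · (1,6)B 1/1
Row 2: (2,1)B 2/5 · (2,2)R 3/7 · (2,3)R 2/7 · (2,4)B 5/6 · (2,5)B 6/6
Row 3: (3,1)B 3/5 · (3,2)B 4/7 · (3,3)B 5/7 · (3,4)B 6/7 · (3,5)B 7/7 · (3,6)B 4/4
Row 4: (4,1)R 1/4 · (4,2)B 3/5 · (4,4)B 5/6 · (4,5)B 7/8 · (4,6)B 5/5
Row 5: (5,2)R 3/4 · (5,4)R 2/5 · (5,5)B 5/8 · (5,6)B 4/5
Row 6: (6,1)R 2/2 · (6,2)R 2/2 · (6,4)R 2/3 · (6,5)R 2/5 · (6,6)B 2/3
The smallest same-type fraction is 1/4 at (4,1), which reduces to 1/4. Any threshold above that leaves this agent unsatisfied.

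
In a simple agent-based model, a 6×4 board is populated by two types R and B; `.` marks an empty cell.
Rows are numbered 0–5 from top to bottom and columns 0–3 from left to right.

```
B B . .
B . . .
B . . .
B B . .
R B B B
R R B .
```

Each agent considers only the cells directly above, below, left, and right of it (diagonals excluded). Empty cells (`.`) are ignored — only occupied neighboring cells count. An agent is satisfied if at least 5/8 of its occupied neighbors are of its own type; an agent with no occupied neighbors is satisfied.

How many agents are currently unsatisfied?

4

(0,0)B 2/2 ok
(0,1)B 1/1 ok
(1,0)B 2/2 ok
(2,0)B 2/2 ok
(3,0)B 2/3 ok
(3,1)B 2/2 ok
(4,0)R 1/3 unhappy
(4,1)B 2/4 unhappy
(4,2)B 3/3 ok
(4,3)B 1/1 ok
(5,0)R 2/2 ok
(5,1)R 1/3 unhappy
(5,2)B 1/2 unhappy
Unsatisfied: (4,0), (4,1), (5,1), (5,2) — 4 in total.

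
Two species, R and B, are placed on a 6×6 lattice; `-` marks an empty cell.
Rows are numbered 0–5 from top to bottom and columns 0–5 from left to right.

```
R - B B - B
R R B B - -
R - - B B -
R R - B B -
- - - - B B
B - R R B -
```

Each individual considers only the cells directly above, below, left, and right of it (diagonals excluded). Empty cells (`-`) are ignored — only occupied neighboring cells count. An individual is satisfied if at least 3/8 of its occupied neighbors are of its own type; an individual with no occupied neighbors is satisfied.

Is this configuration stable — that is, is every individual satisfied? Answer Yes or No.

Row 0: (0,0)R 1/1 ✓ · (0,2)B 2/2 ✓ · (0,3)B 2/2 ✓ · (0,5)B 0/0 ✓
Row 1: (1,0)R 3/3 ✓ · (1,1)R 1/2 ✓ · (1,2)B 2/3 ✓ · (1,3)B 3/3 ✓
Row 2: (2,0)R 2/2 ✓ · (2,3)B 3/3 ✓ · (2,4)B 2/2 ✓
Row 3: (3,0)R 2/2 ✓ · (3,1)R 1/1 ✓ · (3,3)B 2/2 ✓ · (3,4)B 3/3 ✓
Row 4: (4,4)B 3/3 ✓ · (4,5)B 1/1 ✓
Row 5: (5,0)B 0/0 ✓ · (5,2)R 1/1 ✓ · (5,3)R 1/2 ✓ · (5,4)B 1/2 ✓
All meet the threshold, so the configuration is stable.

Yes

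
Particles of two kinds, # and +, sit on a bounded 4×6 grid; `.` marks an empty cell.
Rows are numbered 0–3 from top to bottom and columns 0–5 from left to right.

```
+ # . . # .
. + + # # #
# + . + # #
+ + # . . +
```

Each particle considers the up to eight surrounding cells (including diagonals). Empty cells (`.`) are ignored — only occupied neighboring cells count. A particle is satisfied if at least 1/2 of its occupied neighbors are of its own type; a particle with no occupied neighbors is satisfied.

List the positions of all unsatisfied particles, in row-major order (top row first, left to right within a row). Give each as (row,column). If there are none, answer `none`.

(0,1), (2,0), (2,3), (3,2), (3,5)

(0,0)+ 1/2 ✓
(0,1)# 0/3 ✗
(0,4)# 3/3 ✓
(1,1)+ 3/5 ✓
(1,2)+ 3/5 ✓
(1,3)# 3/5 ✓
(1,4)# 5/6 ✓
(1,5)# 4/4 ✓
(2,0)# 0/4 ✗
(2,1)+ 4/6 ✓
(2,3)+ 1/5 ✗
(2,4)# 4/6 ✓
(2,5)# 3/4 ✓
(3,0)+ 2/3 ✓
(3,1)+ 2/4 ✓
(3,2)# 0/3 ✗
(3,5)+ 0/2 ✗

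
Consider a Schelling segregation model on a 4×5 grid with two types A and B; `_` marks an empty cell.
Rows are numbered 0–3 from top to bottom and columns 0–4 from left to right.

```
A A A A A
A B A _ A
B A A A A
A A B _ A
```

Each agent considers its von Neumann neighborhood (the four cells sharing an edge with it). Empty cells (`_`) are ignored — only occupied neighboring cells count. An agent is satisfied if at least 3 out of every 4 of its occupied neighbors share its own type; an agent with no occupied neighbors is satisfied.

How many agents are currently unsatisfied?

Row 0: (0,0)A 2/2 ok · (0,1)A 2/3 unhappy · (0,2)A 3/3 ok · (0,3)A 2/2 ok · (0,4)A 2/2 ok
Row 1: (1,0)A 1/3 unhappy · (1,1)B 0/4 unhappy · (1,2)A 2/3 unhappy · (1,4)A 2/2 ok
Row 2: (2,0)B 0/3 unhappy · (2,1)A 2/4 unhappy · (2,2)A 3/4 ok · (2,3)A 2/2 ok · (2,4)A 3/3 ok
Row 3: (3,0)A 1/2 unhappy · (3,1)A 2/3 unhappy · (3,2)B 0/2 unhappy · (3,4)A 1/1 ok
Unsatisfied: (0,1), (1,0), (1,1), (1,2), (2,0), (2,1), (3,0), (3,1), (3,2) — 9 in total.

9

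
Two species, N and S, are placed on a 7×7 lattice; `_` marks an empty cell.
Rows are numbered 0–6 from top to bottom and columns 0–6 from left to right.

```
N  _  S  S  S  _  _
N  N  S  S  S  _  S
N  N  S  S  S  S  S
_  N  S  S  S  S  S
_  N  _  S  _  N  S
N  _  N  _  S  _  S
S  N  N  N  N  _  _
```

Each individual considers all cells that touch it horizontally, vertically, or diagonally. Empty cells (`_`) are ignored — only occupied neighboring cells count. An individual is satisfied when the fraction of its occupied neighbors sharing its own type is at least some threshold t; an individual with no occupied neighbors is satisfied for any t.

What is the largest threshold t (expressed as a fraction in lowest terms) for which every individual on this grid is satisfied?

0/1

Row 0: (0,0)N 2/2 · (0,2)S 3/4 · (0,3)S 5/5 · (0,4)S 3/3
Row 1: (1,0)N 4/4 · (1,1)N 4/7 · (1,2)S 5/7 · (1,3)S 8/8 · (1,4)S 6/6 · (1,6)S 2/2
Row 2: (2,0)N 4/4 · (2,1)N 4/7 · (2,2)S 5/8 · (2,3)S 8/8 · (2,4)S 7/7 · (2,5)S 7/7 · (2,6)S 4/4
Row 3: (3,1)N 3/5 · (3,2)S 4/7 · (3,3)S 6/6 · (3,4)S 6/7 · (3,5)S 6/7 · (3,6)S 4/5
Row 4: (4,1)N 3/4 · (4,3)S 4/5 · (4,5)N 0/6 · (4,6)S 3/4
Row 5: (5,0)N 2/3 · (5,2)N 4/5 · (5,4)S 1/4 · (5,6)S 1/2
Row 6: (6,0)S 0/2 · (6,1)N 3/4 · (6,2)N 3/3 · (6,3)N 3/4 · (6,4)N 1/2
The smallest same-type fraction is 0/6 at (4,5), which reduces to 0/1. Any threshold above that leaves this individual unsatisfied.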